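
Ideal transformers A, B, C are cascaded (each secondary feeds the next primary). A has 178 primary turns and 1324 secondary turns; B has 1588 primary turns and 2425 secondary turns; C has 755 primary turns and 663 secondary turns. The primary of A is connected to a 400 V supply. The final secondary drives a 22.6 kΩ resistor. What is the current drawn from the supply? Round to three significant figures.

I_supply ≈ 1.76 A

After A: V = 400.00 × 1324/178 = 2975.3 V.
After B: V = 2975.3 × 2425/1588 = 4543.5 V.
After C: V = 4543.5 × 663/755 = 3989.8 V.
I_load = 3989.8/22600 = 0.17654 A, so P_out = 3989.8 × 0.17654 = 704.37 W.
All ideal ⇒ P_in = P_out, so I_supply = 704.37/400 = 1.76 A.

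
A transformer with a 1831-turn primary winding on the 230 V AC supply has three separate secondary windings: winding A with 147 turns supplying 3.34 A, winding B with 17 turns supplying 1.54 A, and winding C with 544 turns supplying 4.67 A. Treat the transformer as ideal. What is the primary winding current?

V_A = 230 × 147/1831 = 18.465 V; V_B = 230 × 17/1831 = 2.1354 V; V_C = 230 × 544/1831 = 68.334 V.
P_out = V_A I_A + V_B I_B + V_C I_C = 18.465×3.34 + 2.1354×1.54 + 68.334×4.67 = 61.674 + 3.2886 + 319.12 = 384.08 W.
Ideal ⇒ P_in = P_out, so I_p = P_out/V_p = 384.08/230 = 1.67 A.

I_p ≈ 1.67 A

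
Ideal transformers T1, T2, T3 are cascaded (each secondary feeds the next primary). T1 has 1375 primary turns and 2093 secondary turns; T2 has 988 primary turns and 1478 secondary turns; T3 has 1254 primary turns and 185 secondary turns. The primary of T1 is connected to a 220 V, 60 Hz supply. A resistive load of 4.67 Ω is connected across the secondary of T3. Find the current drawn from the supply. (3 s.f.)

Secondary of T1: V = 220.00 × 2093/1375 = 334.88 V.
Secondary of T2: V = 334.88 × 1478/988 = 500.96 V.
Secondary of T3: V = 500.96 × 185/1254 = 73.906 V.
I_load = 73.906/4.67 = 15.826 A, so P_out = 73.906 × 15.826 = 1169.6 W.
All ideal ⇒ P_in = P_out, so I_supply = 1169.6/220 = 5.32 A.

I_supply ≈ 5.32 A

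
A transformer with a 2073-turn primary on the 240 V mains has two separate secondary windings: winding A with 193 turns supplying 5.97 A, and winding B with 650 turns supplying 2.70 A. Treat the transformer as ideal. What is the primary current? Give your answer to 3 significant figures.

V_A = 240 × 193/2073 = 22.344 V; V_B = 240 × 650/2073 = 75.253 V.
P_out = V_A I_A + V_B I_B = 22.344×5.97 + 75.253×2.70 = 133.40 + 203.18 = 336.58 W.
Ideal ⇒ P_in = P_out, so I_p = P_out/V_p = 336.58/240 = 1.40 A.

I_p ≈ 1.40 A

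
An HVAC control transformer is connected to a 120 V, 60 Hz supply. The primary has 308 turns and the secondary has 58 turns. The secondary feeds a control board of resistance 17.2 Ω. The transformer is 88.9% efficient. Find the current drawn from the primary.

V_s = 120 × 58/308 = 22.597 V.
I_s = V_s/R = 22.597/17.2 = 1.3138 A.
P_out = V_s I_s = 22.597 × 1.3138 = 29.689 W.
P_in = P_out/η = 29.689/0.889 = 33.395 W.
I_p = P_in/V_p = 33.395/120 = 0.278 A.

I_p ≈ 0.278 A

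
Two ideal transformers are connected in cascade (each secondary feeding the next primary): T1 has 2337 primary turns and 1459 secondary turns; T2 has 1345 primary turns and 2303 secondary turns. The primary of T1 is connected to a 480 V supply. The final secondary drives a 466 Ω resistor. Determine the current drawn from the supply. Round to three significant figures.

I_supply ≈ 1.18 A

After T1: V = 480.00 × 1459/2337 = 299.67 V.
After T2: V = 299.67 × 2303/1345 = 513.11 V.
I_load = 513.11/466 = 1.1011 A, so P_out = 513.11 × 1.1011 = 564.98 W.
All ideal ⇒ P_in = P_out, so I_supply = 564.98/480 = 1.18 A.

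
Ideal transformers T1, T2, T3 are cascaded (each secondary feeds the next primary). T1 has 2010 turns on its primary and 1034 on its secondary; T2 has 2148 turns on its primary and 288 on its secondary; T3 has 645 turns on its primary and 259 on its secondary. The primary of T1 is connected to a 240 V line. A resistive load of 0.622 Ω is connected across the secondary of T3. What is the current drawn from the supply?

I_supply ≈ 0.296 A

After T1: V = 240.00 × 1034/2010 = 123.46 V.
After T2: V = 123.46 × 288/2148 = 16.554 V.
After T3: V = 16.554 × 259/645 = 6.6471 V.
I_load = 6.6471/0.622 = 10.687 A, so P_out = 6.6471 × 10.687 = 71.036 W.
All ideal ⇒ P_in = P_out, so I_supply = 71.036/240 = 0.296 A.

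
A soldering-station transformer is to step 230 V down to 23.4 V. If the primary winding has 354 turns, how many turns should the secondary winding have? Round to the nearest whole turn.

N_s/N_p = V_s/V_p, so N_s = 354 × 23.4/230 = 36.0 ≈ 36 turns.

N_s = 36 turns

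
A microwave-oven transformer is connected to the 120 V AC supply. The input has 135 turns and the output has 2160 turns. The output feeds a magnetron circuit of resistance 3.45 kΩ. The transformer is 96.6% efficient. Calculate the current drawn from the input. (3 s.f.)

I_in ≈ 9.22 A

V_out = 120 × 2160/135 = 1920.0 V.
I_out = V_out/R = 1920.0/3450 = 0.55652 A.
P_out = V_out I_out = 1920.0 × 0.55652 = 1068.5 W.
P_in = P_out/η = 1068.5/0.966 = 1106.1 W.
I_in = P_in/V_in = 1106.1/120 = 9.22 A.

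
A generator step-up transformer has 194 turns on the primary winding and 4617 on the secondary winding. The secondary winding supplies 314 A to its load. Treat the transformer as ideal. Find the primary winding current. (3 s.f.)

I_p ≈ 7470 A

For an ideal transformer I_p/I_s = N_s/N_p, so I_p = 314 × 4617/194 = 7470 A.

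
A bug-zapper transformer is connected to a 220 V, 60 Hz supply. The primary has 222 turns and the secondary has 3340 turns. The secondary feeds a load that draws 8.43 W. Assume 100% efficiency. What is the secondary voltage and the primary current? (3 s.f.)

V_s ≈ 3310 V, I_p ≈ 0.0383 A

V_s = V_p × N_s/N_p = 220 × 3340/222 = 3309.9 V.
I_s = P/V_s = 8.43/3309.9 = 0.0025469 A.
I_p = I_s × N_s/N_p = 0.0025469 × 3340/222 = 0.0383 A.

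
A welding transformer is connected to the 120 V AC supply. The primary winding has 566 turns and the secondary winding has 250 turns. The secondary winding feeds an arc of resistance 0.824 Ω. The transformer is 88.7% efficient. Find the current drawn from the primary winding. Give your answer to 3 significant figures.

V_s = 120 × 250/566 = 53.004 V.
I_s = V_s/R = 53.004/0.824 = 64.325 A.
P_out = V_s I_s = 53.004 × 64.325 = 3409.4 W.
P_in = P_out/η = 3409.4/0.887 = 3843.8 W.
I_p = P_in/V_p = 3843.8/120 = 32.0 A.

I_p ≈ 32.0 A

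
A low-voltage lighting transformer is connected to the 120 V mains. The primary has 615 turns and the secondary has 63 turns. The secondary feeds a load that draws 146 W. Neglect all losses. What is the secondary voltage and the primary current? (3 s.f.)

V_s ≈ 12.3 V, I_p ≈ 1.22 A

V_s = V_p × N_s/N_p = 120 × 63/615 = 12.293 V.
I_s = P/V_s = 146/12.293 = 11.877 A.
I_p = I_s × N_s/N_p = 11.877 × 63/615 = 1.22 A.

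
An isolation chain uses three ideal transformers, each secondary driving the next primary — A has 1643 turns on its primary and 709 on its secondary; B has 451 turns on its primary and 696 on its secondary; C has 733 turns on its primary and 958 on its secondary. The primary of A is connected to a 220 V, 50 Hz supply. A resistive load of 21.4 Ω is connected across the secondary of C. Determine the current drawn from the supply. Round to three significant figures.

I_supply ≈ 7.79 A

After A: V = 220.00 × 709/1643 = 94.936 V.
After B: V = 94.936 × 696/451 = 146.51 V.
After C: V = 146.51 × 958/733 = 191.48 V.
I_load = 191.48/21.4 = 8.9477 A, so P_out = 191.48 × 8.9477 = 1713.3 W.
All ideal ⇒ P_in = P_out, so I_supply = 1713.3/220 = 7.79 A.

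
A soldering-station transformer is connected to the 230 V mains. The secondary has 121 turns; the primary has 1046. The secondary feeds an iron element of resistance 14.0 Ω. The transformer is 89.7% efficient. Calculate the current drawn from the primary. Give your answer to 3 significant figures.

I_p ≈ 0.245 A

V_s = 230 × 121/1046 = 26.606 V.
I_s = V_s/R = 26.606/14.0 = 1.9004 A.
P_out = V_s I_s = 26.606 × 1.9004 = 50.563 W.
P_in = P_out/η = 50.563/0.897 = 56.369 W.
I_p = P_in/V_p = 56.369/230 = 0.245 A.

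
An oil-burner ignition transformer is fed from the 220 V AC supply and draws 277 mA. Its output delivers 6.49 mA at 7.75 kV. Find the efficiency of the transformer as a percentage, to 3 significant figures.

P_in = 220 × 0.277 = 60.9400 W.
P_out = 7750 × 0.00649 = 50.2975 W.
η = P_out/P_in = 50.2975/60.9400 = 0.825.

η ≈ 82.5%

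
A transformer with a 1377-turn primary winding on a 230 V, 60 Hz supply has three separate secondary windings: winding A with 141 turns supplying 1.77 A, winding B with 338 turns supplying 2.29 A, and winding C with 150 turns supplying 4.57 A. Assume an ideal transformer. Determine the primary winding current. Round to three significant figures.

I_p ≈ 1.24 A

V_A = 230 × 141/1377 = 23.551 V; V_B = 230 × 338/1377 = 56.456 V; V_C = 230 × 150/1377 = 25.054 V.
P_out = V_A I_A + V_B I_B + V_C I_C = 23.551×1.77 + 56.456×2.29 + 25.054×4.57 = 41.686 + 129.28 + 114.50 = 285.47 W.
Ideal ⇒ P_in = P_out, so I_p = P_out/V_p = 285.47/230 = 1.24 A.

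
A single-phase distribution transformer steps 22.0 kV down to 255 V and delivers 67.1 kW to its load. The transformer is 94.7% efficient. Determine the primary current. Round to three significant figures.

P_in = P_out/η = 67100/0.947 = 70855 W.
I_p = P_in/V_p = 70855/22000 = 3.22 A.

I_p ≈ 3.22 A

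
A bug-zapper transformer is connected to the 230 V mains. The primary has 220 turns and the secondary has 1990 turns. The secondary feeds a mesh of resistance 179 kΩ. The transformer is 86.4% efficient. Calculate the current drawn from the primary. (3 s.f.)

I_p ≈ 0.122 A

V_s = 230 × 1990/220 = 2080.5 V.
I_s = V_s/R = 2080.5/179000 = 0.011623 A.
P_out = V_s I_s = 2080.5 × 0.011623 = 24.180 W.
P_in = P_out/η = 24.180/0.864 = 27.987 W.
I_p = P_in/V_p = 27.987/230 = 0.122 A.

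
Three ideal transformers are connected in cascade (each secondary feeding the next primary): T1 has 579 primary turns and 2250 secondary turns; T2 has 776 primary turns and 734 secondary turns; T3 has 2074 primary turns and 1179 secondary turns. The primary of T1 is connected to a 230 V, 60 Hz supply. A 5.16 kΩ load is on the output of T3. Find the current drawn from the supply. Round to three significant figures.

I_supply ≈ 0.195 A

After T1: V = 230.00 × 2250/579 = 893.78 V.
After T2: V = 893.78 × 734/776 = 845.41 V.
After T3: V = 845.41 × 1179/2074 = 480.59 V.
I_load = 480.59/5160 = 0.093137 A, so P_out = 480.59 × 0.093137 = 44.760 W.
All ideal ⇒ P_in = P_out, so I_supply = 44.760/230 = 0.195 A.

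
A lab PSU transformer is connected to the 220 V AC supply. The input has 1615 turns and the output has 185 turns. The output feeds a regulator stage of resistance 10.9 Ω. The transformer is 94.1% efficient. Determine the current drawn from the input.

V_out = 220 × 185/1615 = 25.201 V.
I_out = V_out/R = 25.201/10.9 = 2.3120 A.
P_out = V_out I_out = 25.201 × 2.3120 = 58.266 W.
P_in = P_out/η = 58.266/0.941 = 61.920 W.
I_in = P_in/V_in = 61.920/220 = 0.281 A.

I_in ≈ 0.281 A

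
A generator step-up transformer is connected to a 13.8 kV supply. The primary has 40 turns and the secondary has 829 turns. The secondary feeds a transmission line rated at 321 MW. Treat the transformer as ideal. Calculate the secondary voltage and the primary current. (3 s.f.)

V_s = V_p × N_s/N_p = 13800 × 829/40 = 286000 V.
I_s = P/V_s = 3.21×10^8/286000 = 1122.4 A.
I_p = I_s × N_s/N_p = 1122.4 × 829/40 = 23300 A.

V_s ≈ 286000 V, I_p ≈ 23300 A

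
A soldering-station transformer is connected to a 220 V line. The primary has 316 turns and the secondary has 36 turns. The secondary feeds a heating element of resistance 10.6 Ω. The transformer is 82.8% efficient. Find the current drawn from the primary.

I_p ≈ 0.325 A

V_s = 220 × 36/316 = 25.063 V.
I_s = V_s/R = 25.063/10.6 = 2.3645 A.
P_out = V_s I_s = 25.063 × 2.3645 = 59.261 W.
P_in = P_out/η = 59.261/0.828 = 71.571 W.
I_p = P_in/V_p = 71.571/220 = 0.325 A.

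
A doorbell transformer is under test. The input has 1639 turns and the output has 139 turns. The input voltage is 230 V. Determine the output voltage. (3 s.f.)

V_out ≈ 19.5 V

V_out/V_in = N_out/N_in, so V_out = 230 × 139/1639 = 19.5 V.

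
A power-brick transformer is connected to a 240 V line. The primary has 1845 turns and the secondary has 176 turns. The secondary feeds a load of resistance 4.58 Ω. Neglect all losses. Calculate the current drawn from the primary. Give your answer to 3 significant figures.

I_p ≈ 0.477 A

V_s = V_p × N_s/N_p = 240 × 176/1845 = 22.894 V.
I_s = V_s/R = 22.894/4.58 = 4.9988 A.
For an ideal transformer I_p N_p = I_s N_s, so I_p = 4.9988 × 176/1845 = 0.477 A.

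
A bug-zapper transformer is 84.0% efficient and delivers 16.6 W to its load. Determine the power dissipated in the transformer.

P_loss ≈ 3.16 W

P_in = P_out/η = 16.6/0.840 = 19.7619 W.
P_loss = P_in − P_out = 19.7619 − 16.6 = 3.16 W.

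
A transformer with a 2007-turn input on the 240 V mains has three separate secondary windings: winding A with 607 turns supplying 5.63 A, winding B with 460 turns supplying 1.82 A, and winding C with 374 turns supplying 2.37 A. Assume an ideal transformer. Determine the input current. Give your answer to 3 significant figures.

V_A = 240 × 607/2007 = 72.586 V; V_B = 240 × 460/2007 = 55.007 V; V_C = 240 × 374/2007 = 44.723 V.
P_out = V_A I_A + V_B I_B + V_C I_C = 72.586×5.63 + 55.007×1.82 + 44.723×2.37 = 408.66 + 100.11 + 105.99 = 614.77 W.
Ideal ⇒ P_in = P_out, so I_in = P_out/V_in = 614.77/240 = 2.56 A.

I_in ≈ 2.56 A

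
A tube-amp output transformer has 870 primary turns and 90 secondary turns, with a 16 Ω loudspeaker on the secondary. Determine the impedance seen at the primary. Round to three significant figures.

Z_p = (N_p/N_s)² × Z_s = (870/90)² × 16 = 1500 Ω.

Z_p ≈ 1500 Ω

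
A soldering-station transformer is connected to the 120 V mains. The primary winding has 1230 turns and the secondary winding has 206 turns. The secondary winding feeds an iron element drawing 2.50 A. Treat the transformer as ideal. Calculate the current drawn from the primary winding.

I_p ≈ 0.419 A

For an ideal transformer I_p N_p = I_s N_s, so I_p = 2.50 × 206/1230 = 0.419 A.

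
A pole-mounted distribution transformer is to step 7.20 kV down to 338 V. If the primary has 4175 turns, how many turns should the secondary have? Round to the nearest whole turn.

N_s/N_p = V_s/V_p, so N_s = 4175 × 338/7200 = 196.0 ≈ 196 turns.

N_s = 196 turns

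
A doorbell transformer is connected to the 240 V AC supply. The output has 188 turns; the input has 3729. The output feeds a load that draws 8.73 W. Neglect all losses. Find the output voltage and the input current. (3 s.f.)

V_out = V_in × N_out/N_in = 240 × 188/3729 = 12.100 V.
I_out = P/V_out = 8.73/12.100 = 0.72150 A.
I_in = I_out × N_out/N_in = 0.72150 × 188/3729 = 0.0364 A.

V_out ≈ 12.1 V, I_in ≈ 0.0364 A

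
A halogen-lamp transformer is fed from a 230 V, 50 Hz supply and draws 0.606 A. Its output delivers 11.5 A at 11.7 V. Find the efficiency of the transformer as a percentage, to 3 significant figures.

P_in = 230 × 0.606 = 139.380 W.
P_out = 11.7 × 11.5 = 134.550 W.
η = P_out/P_in = 134.550/139.380 = 0.965.

η ≈ 96.5%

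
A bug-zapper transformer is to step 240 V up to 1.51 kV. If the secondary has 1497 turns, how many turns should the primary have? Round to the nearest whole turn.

N_p = 238 turns

N_p/N_s = V_p/V_s, so N_p = 1497 × 240/1510 = 237.9 ≈ 238 turns.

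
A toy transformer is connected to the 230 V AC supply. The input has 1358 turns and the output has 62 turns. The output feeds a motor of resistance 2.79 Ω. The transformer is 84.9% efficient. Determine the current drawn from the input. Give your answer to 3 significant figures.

I_in ≈ 0.202 A

V_out = 230 × 62/1358 = 10.501 V.
I_out = V_out/R = 10.501/2.79 = 3.7637 A.
P_out = V_out I_out = 10.501 × 3.7637 = 39.522 W.
P_in = P_out/η = 39.522/0.849 = 46.551 W.
I_in = P_in/V_in = 46.551/230 = 0.202 A.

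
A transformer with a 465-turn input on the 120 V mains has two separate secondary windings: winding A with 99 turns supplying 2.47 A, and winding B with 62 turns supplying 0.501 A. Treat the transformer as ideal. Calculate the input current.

I_in ≈ 0.593 A

V_A = 120 × 99/465 = 25.548 V; V_B = 120 × 62/465 = 16.000 V.
P_out = V_A I_A + V_B I_B = 25.548×2.47 + 16.000×0.501 = 63.105 + 8.0160 = 71.121 W.
Ideal ⇒ P_in = P_out, so I_in = P_out/V_in = 71.121/120 = 0.593 A.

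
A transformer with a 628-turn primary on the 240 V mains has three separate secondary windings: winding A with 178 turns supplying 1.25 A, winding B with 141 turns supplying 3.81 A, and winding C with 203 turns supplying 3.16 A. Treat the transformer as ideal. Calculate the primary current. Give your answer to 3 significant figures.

V_A = 240 × 178/628 = 68.025 V; V_B = 240 × 141/628 = 53.885 V; V_C = 240 × 203/628 = 77.580 V.
P_out = V_A I_A + V_B I_B + V_C I_C = 68.025×1.25 + 53.885×3.81 + 77.580×3.16 = 85.032 + 205.30 + 245.15 = 535.49 W.
Ideal ⇒ P_in = P_out, so I_p = P_out/V_p = 535.49/240 = 2.23 A.

I_p ≈ 2.23 A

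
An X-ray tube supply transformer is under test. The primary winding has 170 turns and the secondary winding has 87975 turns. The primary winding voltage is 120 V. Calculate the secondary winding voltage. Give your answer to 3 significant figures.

V_s/V_p = N_s/N_p, so V_s = 120 × 87975/170 = 62100 V.

V_s ≈ 62100 V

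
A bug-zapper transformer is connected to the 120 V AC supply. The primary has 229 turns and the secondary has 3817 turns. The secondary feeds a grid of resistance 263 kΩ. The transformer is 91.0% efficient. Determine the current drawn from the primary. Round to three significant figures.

I_p ≈ 0.139 A

V_s = 120 × 3817/229 = 2000.2 V.
I_s = V_s/R = 2000.2/263000 = 0.0076052 A.
P_out = V_s I_s = 2000.2 × 0.0076052 = 15.212 W.
P_in = P_out/η = 15.212/0.910 = 16.716 W.
I_p = P_in/V_p = 16.716/120 = 0.139 A.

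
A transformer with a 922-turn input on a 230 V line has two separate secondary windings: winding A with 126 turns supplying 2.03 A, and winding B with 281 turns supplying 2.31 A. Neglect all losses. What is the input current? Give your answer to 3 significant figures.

I_in ≈ 0.981 A

V_A = 230 × 126/922 = 31.432 V; V_B = 230 × 281/922 = 70.098 V.
P_out = V_A I_A + V_B I_B = 31.432×2.03 + 70.098×2.31 = 63.806 + 161.93 = 225.73 W.
Ideal ⇒ P_in = P_out, so I_in = P_out/V_in = 225.73/230 = 0.981 A.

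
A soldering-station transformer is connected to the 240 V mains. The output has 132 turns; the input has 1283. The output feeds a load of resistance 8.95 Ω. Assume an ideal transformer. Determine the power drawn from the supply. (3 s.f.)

V_out = V_in × N_out/N_in = 240 × 132/1283 = 24.692 V.
I_out = V_out/R = 24.692/8.95 = 2.7589 A.
I_in = I_out × N_out/N_in = 2.7589 × 132/1283 = 0.28385 A.
P = V_in I_in = 240 × 0.28385 = 68.1 W.

P ≈ 68.1 W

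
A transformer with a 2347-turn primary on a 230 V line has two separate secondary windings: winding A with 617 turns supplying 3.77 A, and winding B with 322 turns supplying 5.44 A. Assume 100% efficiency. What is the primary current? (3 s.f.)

V_A = 230 × 617/2347 = 60.464 V; V_B = 230 × 322/2347 = 31.555 V.
P_out = V_A I_A + V_B I_B = 60.464×3.77 + 31.555×5.44 = 227.95 + 171.66 = 399.61 W.
Ideal ⇒ P_in = P_out, so I_p = P_out/V_p = 399.61/230 = 1.74 A.

I_p ≈ 1.74 A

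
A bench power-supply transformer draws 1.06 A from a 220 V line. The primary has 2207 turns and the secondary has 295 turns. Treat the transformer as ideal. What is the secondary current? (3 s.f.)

I_s/I_p = N_p/N_s, so I_s = 1.06 × 2207/295 = 7.93 A.

I_s ≈ 7.93 A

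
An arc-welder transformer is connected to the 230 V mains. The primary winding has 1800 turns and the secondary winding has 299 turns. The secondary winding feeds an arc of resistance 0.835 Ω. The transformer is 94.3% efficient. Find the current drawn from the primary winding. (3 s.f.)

V_s = 230 × 299/1800 = 38.206 V.
I_s = V_s/R = 38.206/0.835 = 45.755 A.
P_out = V_s I_s = 38.206 × 45.755 = 1748.1 W.
P_in = P_out/η = 1748.1/0.943 = 1853.8 W.
I_p = P_in/V_p = 1853.8/230 = 8.06 A.

I_p ≈ 8.06 A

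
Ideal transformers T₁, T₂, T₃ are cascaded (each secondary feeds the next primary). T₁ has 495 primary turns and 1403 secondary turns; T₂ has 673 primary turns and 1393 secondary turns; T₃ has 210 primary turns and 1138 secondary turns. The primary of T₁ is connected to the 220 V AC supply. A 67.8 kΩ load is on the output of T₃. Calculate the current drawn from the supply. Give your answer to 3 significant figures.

I_supply ≈ 3.28 A

Secondary of T₁: V = 220.00 × 1403/495 = 623.56 V.
Secondary of T₂: V = 623.56 × 1393/673 = 1290.7 V.
Secondary of T₃: V = 1290.7 × 1138/210 = 6994.1 V.
I_load = 6994.1/67800 = 0.10316 A, so P_out = 6994.1 × 0.10316 = 721.50 W.
All ideal ⇒ P_in = P_out, so I_supply = 721.50/220 = 3.28 A.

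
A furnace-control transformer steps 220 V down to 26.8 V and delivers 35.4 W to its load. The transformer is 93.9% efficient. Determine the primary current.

I_p ≈ 0.171 A

P_in = P_out/η = 35.4/0.939 = 37.700 W.
I_p = P_in/V_p = 37.700/220 = 0.171 A.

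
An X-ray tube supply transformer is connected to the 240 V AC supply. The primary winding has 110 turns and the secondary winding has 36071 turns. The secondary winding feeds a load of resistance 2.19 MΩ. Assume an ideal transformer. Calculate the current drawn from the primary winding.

I_p ≈ 11.8 A

V_s = V_p × N_s/N_p = 240 × 36071/110 = 78700 V.
I_s = V_s/R = 78700/(2.19×10^6) = 0.035936 A.
For an ideal transformer I_p N_p = I_s N_s, so I_p = 0.035936 × 36071/110 = 11.8 A.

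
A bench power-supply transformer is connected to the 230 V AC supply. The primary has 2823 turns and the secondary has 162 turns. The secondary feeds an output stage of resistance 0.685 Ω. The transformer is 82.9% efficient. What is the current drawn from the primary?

I_p ≈ 1.33 A

V_s = 230 × 162/2823 = 13.199 V.
I_s = V_s/R = 13.199/0.685 = 19.268 A.
P_out = V_s I_s = 13.199 × 19.268 = 254.32 W.
P_in = P_out/η = 254.32/0.829 = 306.77 W.
I_p = P_in/V_p = 306.77/230 = 1.33 A.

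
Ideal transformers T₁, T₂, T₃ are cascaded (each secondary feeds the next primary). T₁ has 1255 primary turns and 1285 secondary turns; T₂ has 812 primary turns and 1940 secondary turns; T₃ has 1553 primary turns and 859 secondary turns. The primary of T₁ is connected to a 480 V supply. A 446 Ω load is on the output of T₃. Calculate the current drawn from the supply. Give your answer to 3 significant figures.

Secondary of T₁: V = 480.00 × 1285/1255 = 491.47 V.
Secondary of T₂: V = 491.47 × 1940/812 = 1174.2 V.
Secondary of T₃: V = 1174.2 × 859/1553 = 649.48 V.
I_load = 649.48/446 = 1.4562 A, so P_out = 649.48 × 1.4562 = 945.80 W.
All ideal ⇒ P_in = P_out, so I_supply = 945.80/480 = 1.97 A.

I_supply ≈ 1.97 A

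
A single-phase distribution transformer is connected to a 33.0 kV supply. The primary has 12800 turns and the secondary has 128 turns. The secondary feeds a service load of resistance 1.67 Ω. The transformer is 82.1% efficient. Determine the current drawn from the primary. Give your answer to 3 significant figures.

V_s = 33000 × 128/12800 = 330.00 V.
I_s = V_s/R = 330.00/1.67 = 197.60 A.
P_out = V_s I_s = 330.00 × 197.60 = 65210 W.
P_in = P_out/η = 65210/0.821 = 79427 W.
I_p = P_in/V_p = 79427/33000 = 2.41 A.

I_p ≈ 2.41 A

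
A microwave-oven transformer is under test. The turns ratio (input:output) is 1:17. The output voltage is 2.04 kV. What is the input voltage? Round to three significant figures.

V_in/V_out = N_in/N_out, so V_in = 2040 × 1/17 = 120 V.

V_in ≈ 120 V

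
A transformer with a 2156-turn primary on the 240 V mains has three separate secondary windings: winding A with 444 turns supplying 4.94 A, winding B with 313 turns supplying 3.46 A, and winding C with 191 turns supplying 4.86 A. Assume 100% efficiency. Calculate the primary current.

V_A = 240 × 444/2156 = 49.425 V; V_B = 240 × 313/2156 = 34.842 V; V_C = 240 × 191/2156 = 21.262 V.
P_out = V_A I_A + V_B I_B + V_C I_C = 49.425×4.94 + 34.842×3.46 + 21.262×4.86 = 244.16 + 120.55 + 103.33 = 468.04 W.
Ideal ⇒ P_in = P_out, so I_p = P_out/V_p = 468.04/240 = 1.95 A.

I_p ≈ 1.95 A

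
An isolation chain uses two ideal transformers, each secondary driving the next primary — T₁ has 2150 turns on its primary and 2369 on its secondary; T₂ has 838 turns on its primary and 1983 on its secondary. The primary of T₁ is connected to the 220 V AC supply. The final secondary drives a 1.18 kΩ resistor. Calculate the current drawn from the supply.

After T₁: V = 220.00 × 2369/2150 = 242.41 V.
After T₂: V = 242.41 × 1983/838 = 573.62 V.
I_load = 573.62/1180 = 0.48612 A, so P_out = 573.62 × 0.48612 = 278.85 W.
All ideal ⇒ P_in = P_out, so I_supply = 278.85/220 = 1.27 A.

I_supply ≈ 1.27 A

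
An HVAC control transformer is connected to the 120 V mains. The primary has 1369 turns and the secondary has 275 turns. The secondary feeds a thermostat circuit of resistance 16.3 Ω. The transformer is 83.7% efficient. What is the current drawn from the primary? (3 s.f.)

I_p ≈ 0.355 A

V_s = 120 × 275/1369 = 24.105 V.
I_s = V_s/R = 24.105/16.3 = 1.4788 A.
P_out = V_s I_s = 24.105 × 1.4788 = 35.648 W.
P_in = P_out/η = 35.648/0.837 = 42.590 W.
I_p = P_in/V_p = 42.590/120 = 0.355 A.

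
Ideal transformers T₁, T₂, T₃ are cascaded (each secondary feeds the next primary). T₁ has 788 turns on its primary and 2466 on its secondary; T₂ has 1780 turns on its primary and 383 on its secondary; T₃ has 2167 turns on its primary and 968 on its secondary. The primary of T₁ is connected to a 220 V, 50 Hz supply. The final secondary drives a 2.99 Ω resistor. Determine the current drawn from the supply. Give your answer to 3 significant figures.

I_supply ≈ 6.66 A

Secondary of T₁: V = 220.00 × 2466/788 = 688.48 V.
Secondary of T₂: V = 688.48 × 383/1780 = 148.14 V.
Secondary of T₃: V = 148.14 × 968/2167 = 66.174 V.
I_load = 66.174/2.99 = 22.132 A, so P_out = 66.174 × 22.132 = 1464.5 W.
All ideal ⇒ P_in = P_out, so I_supply = 1464.5/220 = 6.66 A.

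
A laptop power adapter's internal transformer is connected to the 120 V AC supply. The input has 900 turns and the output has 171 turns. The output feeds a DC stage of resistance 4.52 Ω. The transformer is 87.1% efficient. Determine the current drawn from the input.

I_in ≈ 1.10 A

V_out = 120 × 171/900 = 22.800 V.
I_out = V_out/R = 22.800/4.52 = 5.0442 A.
P_out = V_out I_out = 22.800 × 5.0442 = 115.01 W.
P_in = P_out/η = 115.01/0.871 = 132.04 W.
I_in = P_in/V_in = 132.04/120 = 1.10 A.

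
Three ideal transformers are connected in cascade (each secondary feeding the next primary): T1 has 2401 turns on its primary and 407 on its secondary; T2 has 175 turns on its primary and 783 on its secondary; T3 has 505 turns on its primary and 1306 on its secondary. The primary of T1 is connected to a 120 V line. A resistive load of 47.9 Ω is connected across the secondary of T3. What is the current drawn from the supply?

After T1: V = 120.00 × 407/2401 = 20.342 V.
After T2: V = 20.342 × 783/175 = 91.014 V.
After T3: V = 91.014 × 1306/505 = 235.37 V.
I_load = 235.37/47.9 = 4.9139 A, so P_out = 235.37 × 4.9139 = 1156.6 W.
All ideal ⇒ P_in = P_out, so I_supply = 1156.6/120 = 9.64 A.

I_supply ≈ 9.64 A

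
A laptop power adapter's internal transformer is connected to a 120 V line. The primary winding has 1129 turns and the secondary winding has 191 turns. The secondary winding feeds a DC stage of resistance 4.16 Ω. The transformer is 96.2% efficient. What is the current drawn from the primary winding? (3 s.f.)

V_s = 120 × 191/1129 = 20.301 V.
I_s = V_s/R = 20.301/4.16 = 4.8801 A.
P_out = V_s I_s = 20.301 × 4.8801 = 99.071 W.
P_in = P_out/η = 99.071/0.962 = 102.98 W.
I_p = P_in/V_p = 102.98/120 = 0.858 A.

I_p ≈ 0.858 A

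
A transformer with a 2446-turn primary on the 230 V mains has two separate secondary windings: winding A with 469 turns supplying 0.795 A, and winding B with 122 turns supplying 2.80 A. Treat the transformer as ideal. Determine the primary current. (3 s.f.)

I_p ≈ 0.292 A

V_A = 230 × 469/2446 = 44.101 V; V_B = 230 × 122/2446 = 11.472 V.
P_out = V_A I_A + V_B I_B = 44.101×0.795 + 11.472×2.80 = 35.060 + 32.121 = 67.181 W.
Ideal ⇒ P_in = P_out, so I_p = P_out/V_p = 67.181/230 = 0.292 A.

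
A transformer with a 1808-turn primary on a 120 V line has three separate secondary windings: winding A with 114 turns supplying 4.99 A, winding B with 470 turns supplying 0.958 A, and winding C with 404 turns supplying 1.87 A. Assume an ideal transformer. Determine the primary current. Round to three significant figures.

V_A = 120 × 114/1808 = 7.5664 V; V_B = 120 × 470/1808 = 31.195 V; V_C = 120 × 404/1808 = 26.814 V.
P_out = V_A I_A + V_B I_B + V_C I_C = 7.5664×4.99 + 31.195×0.958 + 26.814×1.87 = 37.756 + 29.885 + 50.142 = 117.78 W.
Ideal ⇒ P_in = P_out, so I_p = P_out/V_p = 117.78/120 = 0.982 A.

I_p ≈ 0.982 A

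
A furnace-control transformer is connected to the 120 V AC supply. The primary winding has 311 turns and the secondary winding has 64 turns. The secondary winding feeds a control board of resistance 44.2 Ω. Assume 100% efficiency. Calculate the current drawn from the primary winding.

I_p ≈ 0.115 A

V_s = V_p × N_s/N_p = 120 × 64/311 = 24.695 V.
I_s = V_s/R = 24.695/44.2 = 0.55870 A.
For an ideal transformer I_p N_p = I_s N_s, so I_p = 0.55870 × 64/311 = 0.115 A.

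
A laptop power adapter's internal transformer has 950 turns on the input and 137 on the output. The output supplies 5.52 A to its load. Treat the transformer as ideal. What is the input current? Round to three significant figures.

For an ideal transformer I_in/I_out = N_out/N_in, so I_in = 5.52 × 137/950 = 0.796 A.

I_in ≈ 0.796 A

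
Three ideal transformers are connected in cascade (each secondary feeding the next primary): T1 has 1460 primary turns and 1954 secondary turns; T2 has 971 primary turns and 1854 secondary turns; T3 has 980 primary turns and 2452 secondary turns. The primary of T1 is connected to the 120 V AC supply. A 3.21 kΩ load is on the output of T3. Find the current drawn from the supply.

I_supply ≈ 1.53 A

Secondary of T1: V = 120.00 × 1954/1460 = 160.60 V.
Secondary of T2: V = 160.60 × 1854/971 = 306.65 V.
Secondary of T3: V = 306.65 × 2452/980 = 767.25 V.
I_load = 767.25/3210 = 0.23902 A, so P_out = 767.25 × 0.23902 = 183.39 W.
All ideal ⇒ P_in = P_out, so I_supply = 183.39/120 = 1.53 A.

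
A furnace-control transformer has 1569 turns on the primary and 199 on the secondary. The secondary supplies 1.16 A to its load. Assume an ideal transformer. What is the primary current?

I_p ≈ 0.147 A

For an ideal transformer I_p/I_s = N_s/N_p, so I_p = 1.16 × 199/1569 = 0.147 A.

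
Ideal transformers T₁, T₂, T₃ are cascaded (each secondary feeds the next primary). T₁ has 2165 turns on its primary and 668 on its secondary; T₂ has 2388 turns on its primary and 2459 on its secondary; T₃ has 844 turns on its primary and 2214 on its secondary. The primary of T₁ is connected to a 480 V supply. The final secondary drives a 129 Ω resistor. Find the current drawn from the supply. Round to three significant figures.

I_supply ≈ 2.58 A

Secondary of T₁: V = 480.00 × 668/2165 = 148.10 V.
Secondary of T₂: V = 148.10 × 2459/2388 = 152.50 V.
Secondary of T₃: V = 152.50 × 2214/844 = 400.05 V.
I_load = 400.05/129 = 3.1012 A, so P_out = 400.05 × 3.1012 = 1240.6 W.
All ideal ⇒ P_in = P_out, so I_supply = 1240.6/480 = 2.58 A.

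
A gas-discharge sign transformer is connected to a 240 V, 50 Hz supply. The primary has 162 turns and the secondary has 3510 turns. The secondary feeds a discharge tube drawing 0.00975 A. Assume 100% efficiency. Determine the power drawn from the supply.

P ≈ 50.7 W

I_p = I_s × N_s/N_p = 0.00975 × 3510/162 = 0.21125 A.
P = V_p I_p = 240 × 0.21125 = 50.7 W.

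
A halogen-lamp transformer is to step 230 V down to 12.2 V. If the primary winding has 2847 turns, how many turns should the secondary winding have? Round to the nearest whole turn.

N_s = 151 turns

N_s/N_p = V_s/V_p, so N_s = 2847 × 12.2/230 = 151.0 ≈ 151 turns.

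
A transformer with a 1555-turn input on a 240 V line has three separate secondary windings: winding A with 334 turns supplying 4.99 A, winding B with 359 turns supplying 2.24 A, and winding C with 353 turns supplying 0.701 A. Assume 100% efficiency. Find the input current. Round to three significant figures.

V_A = 240 × 334/1555 = 51.550 V; V_B = 240 × 359/1555 = 55.408 V; V_C = 240 × 353/1555 = 54.482 V.
P_out = V_A I_A + V_B I_B + V_C I_C = 51.550×4.99 + 55.408×2.24 + 54.482×0.701 = 257.23 + 124.11 + 38.192 = 419.54 W.
Ideal ⇒ P_in = P_out, so I_in = P_out/V_in = 419.54/240 = 1.75 A.

I_in ≈ 1.75 A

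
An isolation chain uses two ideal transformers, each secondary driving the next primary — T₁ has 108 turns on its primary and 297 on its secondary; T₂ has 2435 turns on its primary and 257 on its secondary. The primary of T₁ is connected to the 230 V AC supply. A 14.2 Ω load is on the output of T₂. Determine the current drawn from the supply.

I_supply ≈ 1.36 A

Secondary of T₁: V = 230.00 × 297/108 = 632.50 V.
Secondary of T₂: V = 632.50 × 257/2435 = 66.757 V.
I_load = 66.757/14.2 = 4.7012 A, so P_out = 66.757 × 4.7012 = 313.83 W.
All ideal ⇒ P_in = P_out, so I_supply = 313.83/230 = 1.36 A.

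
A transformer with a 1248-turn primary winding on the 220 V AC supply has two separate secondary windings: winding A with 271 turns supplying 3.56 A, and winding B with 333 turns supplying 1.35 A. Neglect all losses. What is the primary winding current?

V_A = 220 × 271/1248 = 47.772 V; V_B = 220 × 333/1248 = 58.702 V.
P_out = V_A I_A + V_B I_B = 47.772×3.56 + 58.702×1.35 = 170.07 + 79.248 = 249.32 W.
Ideal ⇒ P_in = P_out, so I_p = P_out/V_p = 249.32/220 = 1.13 A.

I_p ≈ 1.13 A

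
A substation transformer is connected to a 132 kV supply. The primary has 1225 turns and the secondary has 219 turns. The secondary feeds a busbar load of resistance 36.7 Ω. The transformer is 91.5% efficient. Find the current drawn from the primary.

I_p ≈ 126 A

V_s = 132000 × 219/1225 = 23598 V.
I_s = V_s/R = 23598/36.7 = 643.01 A.
P_out = V_s I_s = 23598 × 643.01 = 1.5174×10^7 W.
P_in = P_out/η = 1.5174×10^7/0.915 = 1.6584×10^7 W.
I_p = P_in/V_p = 1.6584×10^7/132000 = 126 A.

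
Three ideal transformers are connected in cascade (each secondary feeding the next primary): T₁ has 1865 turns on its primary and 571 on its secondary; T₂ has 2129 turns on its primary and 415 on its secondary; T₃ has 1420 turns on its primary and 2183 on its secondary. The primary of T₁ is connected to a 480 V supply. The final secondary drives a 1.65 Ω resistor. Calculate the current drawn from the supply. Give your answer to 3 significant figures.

Secondary of T₁: V = 480.00 × 571/1865 = 146.96 V.
Secondary of T₂: V = 146.96 × 415/2129 = 28.646 V.
Secondary of T₃: V = 28.646 × 2183/1420 = 44.039 V.
I_load = 44.039/1.65 = 26.690 A, so P_out = 44.039 × 26.690 = 1175.4 W.
All ideal ⇒ P_in = P_out, so I_supply = 1175.4/480 = 2.45 A.

I_supply ≈ 2.45 A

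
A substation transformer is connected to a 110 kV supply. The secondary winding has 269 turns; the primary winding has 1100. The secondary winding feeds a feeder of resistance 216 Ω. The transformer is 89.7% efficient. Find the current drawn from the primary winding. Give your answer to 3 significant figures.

I_p ≈ 34.0 A

V_s = 110000 × 269/1100 = 26900 V.
I_s = V_s/R = 26900/216 = 124.54 A.
P_out = V_s I_s = 26900 × 124.54 = 3.3500×10^6 W.
P_in = P_out/η = 3.3500×10^6/0.897 = 3.7347×10^6 W.
I_p = P_in/V_p = 3.7347×10^6/110000 = 34.0 A.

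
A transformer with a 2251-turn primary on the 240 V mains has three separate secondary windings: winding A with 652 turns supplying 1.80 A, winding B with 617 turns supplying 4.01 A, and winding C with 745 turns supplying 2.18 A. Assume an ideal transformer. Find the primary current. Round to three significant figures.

I_p ≈ 2.34 A

V_A = 240 × 652/2251 = 69.516 V; V_B = 240 × 617/2251 = 65.784 V; V_C = 240 × 745/2251 = 79.431 V.
P_out = V_A I_A + V_B I_B + V_C I_C = 69.516×1.80 + 65.784×4.01 + 79.431×2.18 = 125.13 + 263.79 + 173.16 = 562.08 W.
Ideal ⇒ P_in = P_out, so I_p = P_out/V_p = 562.08/240 = 2.34 A.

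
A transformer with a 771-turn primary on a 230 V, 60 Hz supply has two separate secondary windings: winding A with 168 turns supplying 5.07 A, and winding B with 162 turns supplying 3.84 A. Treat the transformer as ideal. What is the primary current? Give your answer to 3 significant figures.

I_p ≈ 1.91 A

V_A = 230 × 168/771 = 50.117 V; V_B = 230 × 162/771 = 48.327 V.
P_out = V_A I_A + V_B I_B = 50.117×5.07 + 48.327×3.84 = 254.09 + 185.58 = 439.67 W.
Ideal ⇒ P_in = P_out, so I_p = P_out/V_p = 439.67/230 = 1.91 A.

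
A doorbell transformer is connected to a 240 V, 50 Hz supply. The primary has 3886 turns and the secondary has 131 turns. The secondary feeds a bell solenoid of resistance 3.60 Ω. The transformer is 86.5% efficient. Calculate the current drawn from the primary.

V_s = 240 × 131/3886 = 8.0906 V.
I_s = V_s/R = 8.0906/3.60 = 2.2474 A.
P_out = V_s I_s = 8.0906 × 2.2474 = 18.183 W.
P_in = P_out/η = 18.183/0.865 = 21.020 W.
I_p = P_in/V_p = 21.020/240 = 0.0876 A.

I_p ≈ 0.0876 A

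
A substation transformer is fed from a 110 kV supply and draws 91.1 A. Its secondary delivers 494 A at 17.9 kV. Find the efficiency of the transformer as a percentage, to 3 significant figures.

η ≈ 88.2%

P_in = 110000 × 91.1 = 1.00210×10^7 W.
P_out = 17900 × 494 = 8.84260×10^6 W.
η = P_out/P_in = 8.84260×10^6/(1.00210×10^7) = 0.882.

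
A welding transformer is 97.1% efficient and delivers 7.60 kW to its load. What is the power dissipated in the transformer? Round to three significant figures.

P_in = P_out/η = 7600/0.971 = 7826.98 W.
P_loss = P_in − P_out = 7826.98 − 7600 = 227 W.

P_loss ≈ 227 W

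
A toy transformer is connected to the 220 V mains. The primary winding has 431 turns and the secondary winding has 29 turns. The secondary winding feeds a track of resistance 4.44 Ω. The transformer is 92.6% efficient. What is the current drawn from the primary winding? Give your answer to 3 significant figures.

V_s = 220 × 29/431 = 14.803 V.
I_s = V_s/R = 14.803/4.44 = 3.3340 A.
P_out = V_s I_s = 14.803 × 3.3340 = 49.352 W.
P_in = P_out/η = 49.352/0.926 = 53.296 W.
I_p = P_in/V_p = 53.296/220 = 0.242 A.

I_p ≈ 0.242 A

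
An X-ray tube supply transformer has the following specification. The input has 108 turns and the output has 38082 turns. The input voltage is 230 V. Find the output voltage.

V_out/V_in = N_out/N_in, so V_out = 230 × 38082/108 = 81100 V.

V_out ≈ 81100 V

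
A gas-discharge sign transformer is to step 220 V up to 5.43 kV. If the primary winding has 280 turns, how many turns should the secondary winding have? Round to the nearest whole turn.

N_s = 6911 turns

N_s/N_p = V_s/V_p, so N_s = 280 × 5430/220 = 6910.9 ≈ 6911 turns.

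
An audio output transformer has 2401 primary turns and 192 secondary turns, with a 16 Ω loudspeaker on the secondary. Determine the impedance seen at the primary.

Z_p = (N_p/N_s)² × Z_s = (2401/192)² × 16 = 2500 Ω.

Z_p ≈ 2500 Ω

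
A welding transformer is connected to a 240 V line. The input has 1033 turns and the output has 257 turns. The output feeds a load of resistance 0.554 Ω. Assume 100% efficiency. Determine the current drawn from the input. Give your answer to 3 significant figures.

V_out = V_in × N_out/N_in = 240 × 257/1033 = 59.710 V.
I_out = V_out/R = 59.710/0.554 = 107.78 A.
For an ideal transformer I_in N_in = I_out N_out, so I_in = 107.78 × 257/1033 = 26.8 A.

I_in ≈ 26.8 A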